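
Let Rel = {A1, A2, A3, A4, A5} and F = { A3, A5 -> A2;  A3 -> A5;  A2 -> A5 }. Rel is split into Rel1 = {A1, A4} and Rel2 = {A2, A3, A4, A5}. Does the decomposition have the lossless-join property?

Common attributes: Rel1 ∩ Rel2 = {A4}.
No dependency enlarges {A4}, so (A4)⁺ = {A4}.
The closure contains neither all of Rel1 = {A1, A4} nor all of Rel2 = {A2, A3, A4, A5}, so the common attributes are not a superkey of either fragment. The join is lossy.

No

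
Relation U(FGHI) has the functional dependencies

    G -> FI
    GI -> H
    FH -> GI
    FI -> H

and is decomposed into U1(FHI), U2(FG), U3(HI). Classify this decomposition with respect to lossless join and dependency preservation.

Lossless test (chase): applying each FD to every pair of rows produces no changes in the tableau, so no row becomes fully distinguished — the join is lossy.
Dependency preservation: the restricted closure of {G} across the fragments never reaches {FI}, so G → FI cannot be enforced without a join — not preserved.

lossy and not dependency-preserving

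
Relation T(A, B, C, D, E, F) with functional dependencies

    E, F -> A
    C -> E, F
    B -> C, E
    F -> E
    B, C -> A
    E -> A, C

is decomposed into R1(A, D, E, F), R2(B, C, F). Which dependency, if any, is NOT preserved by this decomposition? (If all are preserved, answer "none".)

none

E, F → A lies within R1.
C → E, F: restricted closure across fragments reaches E, F.
B → C, E: restricted closure across fragments reaches C, E.
F → E lies within R1.
B, C → A: restricted closure across fragments reaches A.
E → A, C: restricted closure across fragments reaches A, C.
Every dependency is enforceable on the fragments, so the decomposition is dependency-preserving.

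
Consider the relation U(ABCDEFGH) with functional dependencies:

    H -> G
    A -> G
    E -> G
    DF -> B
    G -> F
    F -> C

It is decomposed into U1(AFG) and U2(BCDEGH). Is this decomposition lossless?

Common attributes: U1 ∩ U2 = {G}.
Closure of {G}: G → F applies, adding F; F → C applies, adding C. So (G)⁺ = {CFG}.
The closure contains neither all of U1 = {AFG} nor all of U2 = {BCDEGH}, so the common attributes are not a superkey of either fragment. The join is lossy.

No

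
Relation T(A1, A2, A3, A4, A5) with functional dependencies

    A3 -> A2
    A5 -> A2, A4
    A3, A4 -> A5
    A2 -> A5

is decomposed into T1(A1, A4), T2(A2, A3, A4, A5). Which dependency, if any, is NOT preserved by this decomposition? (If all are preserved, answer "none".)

A3 → A2 lies within T2.
A5 → A2, A4 lies within T2.
A3, A4 → A5 lies within T2.
A2 → A5 lies within T2.
Every dependency is enforceable on the fragments, so the decomposition is dependency-preserving.

none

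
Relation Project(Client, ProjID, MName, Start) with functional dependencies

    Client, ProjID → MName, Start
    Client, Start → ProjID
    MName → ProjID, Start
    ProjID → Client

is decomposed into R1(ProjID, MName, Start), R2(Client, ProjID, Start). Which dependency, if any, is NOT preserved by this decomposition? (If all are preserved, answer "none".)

Client, ProjID → MName, Start: restricted closure across fragments reaches MName, Start.
Client, Start → ProjID lies within R2.
MName → ProjID, Start lies within R1.
ProjID → Client lies within R2.
Every dependency is enforceable on the fragments, so the decomposition is dependency-preserving.

none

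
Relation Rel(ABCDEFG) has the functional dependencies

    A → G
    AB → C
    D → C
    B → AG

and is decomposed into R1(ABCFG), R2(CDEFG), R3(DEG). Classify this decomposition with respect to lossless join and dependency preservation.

Lossless test (chase): Rows 2 and 3 agree on D; apply D→C and equate their C entries. No row becomes fully distinguished — the join is lossy.
Dependency preservation: every FD's attributes lie within a single fragment, so each can be enforced locally — preserved.

lossy but dependency-preserving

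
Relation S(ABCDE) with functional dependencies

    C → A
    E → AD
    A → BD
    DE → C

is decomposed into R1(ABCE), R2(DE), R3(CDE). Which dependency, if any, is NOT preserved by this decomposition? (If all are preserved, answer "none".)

A → BD

Check A → BD: no single fragment contains all of {ABD}, and the restricted closure of {A} across the fragments never reaches {BD}.
C → A is preserved.
E → AD is preserved.
DE → C is preserved.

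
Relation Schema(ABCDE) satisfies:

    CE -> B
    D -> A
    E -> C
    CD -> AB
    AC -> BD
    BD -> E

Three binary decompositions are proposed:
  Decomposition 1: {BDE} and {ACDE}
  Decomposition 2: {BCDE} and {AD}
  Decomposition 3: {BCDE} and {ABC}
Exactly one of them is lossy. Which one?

Decomposition 1: common = {DE}, closure = {ABCDE} → lossless.
Decomposition 2: common = {D}, closure = {AD} → lossless.
Decomposition 3: common = {BC}, closure = {BC} → lossy.

Decomposition 3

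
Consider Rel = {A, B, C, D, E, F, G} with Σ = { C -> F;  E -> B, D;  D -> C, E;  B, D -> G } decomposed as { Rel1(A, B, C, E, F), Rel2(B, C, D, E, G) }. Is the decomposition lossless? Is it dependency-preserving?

lossless and dependency-preserving

Lossless test: (B, C, E)⁺ = {B, C, D, E, F, G}, which contains all of one fragment — lossless.
Dependency preservation: every FD's attributes lie within a single fragment, so each can be enforced locally — preserved.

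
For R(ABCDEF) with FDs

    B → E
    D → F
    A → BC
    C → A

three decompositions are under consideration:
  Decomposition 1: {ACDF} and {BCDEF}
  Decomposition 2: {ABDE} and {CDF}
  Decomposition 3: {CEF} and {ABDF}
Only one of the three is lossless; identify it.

Decomposition 1

Decomposition 1: common = {CDF}, closure = {ABCDEF} → lossless.
Decomposition 2: common = {D}, closure = {DF} → lossy.
Decomposition 3: common = {F}, closure = {F} → lossy.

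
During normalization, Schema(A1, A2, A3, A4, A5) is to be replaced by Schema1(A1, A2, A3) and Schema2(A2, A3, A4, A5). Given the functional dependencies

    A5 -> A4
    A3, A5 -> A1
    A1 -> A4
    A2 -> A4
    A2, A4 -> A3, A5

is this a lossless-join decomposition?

Yes

Common attributes: Schema1 ∩ Schema2 = {A2, A3}.
Closure of {A2, A3}: A2 → A4 applies, adding A4; A2, A4 → A3, A5 applies, adding A5; A3, A5 → A1 applies, adding A1. So (A2, A3)⁺ = {A1, A2, A3, A4, A5}.
This closure contains every attribute of Schema1, so Schema1 ∩ Schema2 → Schema1. The join is lossless.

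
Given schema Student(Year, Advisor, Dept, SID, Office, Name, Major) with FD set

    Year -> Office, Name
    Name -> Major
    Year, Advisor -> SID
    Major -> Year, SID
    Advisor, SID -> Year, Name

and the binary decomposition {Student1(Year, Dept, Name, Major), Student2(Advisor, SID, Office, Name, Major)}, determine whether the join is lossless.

No

Common attributes: Student1 ∩ Student2 = {Name, Major}.
Closure of {Name, Major}: Major → Year, SID applies, adding Year, SID; Year → Office, Name applies, adding Office. So (Name, Major)⁺ = {Year, SID, Office, Name, Major}.
The closure contains neither all of Student1 = {Year, Dept, Name, Major} nor all of Student2 = {Advisor, SID, Office, Name, Major}, so the common attributes are not a superkey of either fragment. The join is lossy.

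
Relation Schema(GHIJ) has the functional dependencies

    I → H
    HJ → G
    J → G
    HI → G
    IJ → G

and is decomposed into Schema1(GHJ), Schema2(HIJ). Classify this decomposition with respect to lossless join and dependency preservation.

lossless but not dependency-preserving

Lossless test: (HJ)⁺ = {GHJ}, which contains all of one fragment — lossless.
Dependency preservation: the restricted closure of {HI} across the fragments never reaches {G}, so HI → G cannot be enforced without a join — not preserved.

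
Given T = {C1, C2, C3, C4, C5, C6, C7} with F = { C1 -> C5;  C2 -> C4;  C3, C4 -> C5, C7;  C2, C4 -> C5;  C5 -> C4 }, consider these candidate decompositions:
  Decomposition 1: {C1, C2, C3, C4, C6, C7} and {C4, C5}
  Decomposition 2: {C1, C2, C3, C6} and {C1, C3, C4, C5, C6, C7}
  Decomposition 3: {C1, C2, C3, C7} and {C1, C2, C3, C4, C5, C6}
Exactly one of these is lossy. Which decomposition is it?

Decomposition 1: common = {C4}, closure = {C4} → lossy.
Decomposition 2: common = {C1, C3, C6}, closure = {C1, C3, C4, C5, C6, C7} → lossless.
Decomposition 3: common = {C1, C2, C3}, closure = {C1, C2, C3, C4, C5, C7} → lossless.

Decomposition 1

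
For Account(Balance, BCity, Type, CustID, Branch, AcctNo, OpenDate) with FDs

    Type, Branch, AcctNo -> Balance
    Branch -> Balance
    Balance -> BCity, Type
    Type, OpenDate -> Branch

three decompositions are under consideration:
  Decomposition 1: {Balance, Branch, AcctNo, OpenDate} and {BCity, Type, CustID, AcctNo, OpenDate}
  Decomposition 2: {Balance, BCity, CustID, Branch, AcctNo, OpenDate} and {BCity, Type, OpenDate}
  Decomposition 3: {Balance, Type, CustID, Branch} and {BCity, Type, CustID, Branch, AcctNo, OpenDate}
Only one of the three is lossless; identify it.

Decomposition 3

Decomposition 1: common = {AcctNo, OpenDate}, closure = {AcctNo, OpenDate} → lossy.
Decomposition 2: common = {BCity, OpenDate}, closure = {BCity, OpenDate} → lossy.
Decomposition 3: common = {Type, CustID, Branch}, closure = {Balance, BCity, Type, CustID, Branch} → lossless.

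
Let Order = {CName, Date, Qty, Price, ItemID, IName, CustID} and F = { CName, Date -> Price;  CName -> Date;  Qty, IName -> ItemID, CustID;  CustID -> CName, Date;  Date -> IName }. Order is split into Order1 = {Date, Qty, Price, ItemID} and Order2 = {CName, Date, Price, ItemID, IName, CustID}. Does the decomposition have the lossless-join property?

Common attributes: Order1 ∩ Order2 = {Date, Price, ItemID}.
Closure of {Date, Price, ItemID}: Date → IName applies, adding IName. So (Date, Price, ItemID)⁺ = {Date, Price, ItemID, IName}.
The closure contains neither all of Order1 = {Date, Qty, Price, ItemID} nor all of Order2 = {CName, Date, Price, ItemID, IName, CustID}, so the common attributes are not a superkey of either fragment. The join is lossy.

No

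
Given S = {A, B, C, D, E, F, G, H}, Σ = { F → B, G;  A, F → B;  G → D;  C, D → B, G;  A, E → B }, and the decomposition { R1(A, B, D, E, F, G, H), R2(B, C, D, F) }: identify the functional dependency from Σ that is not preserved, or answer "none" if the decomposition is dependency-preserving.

Check C, D → B, G: no single fragment contains all of {B, C, D, G}, and the restricted closure of {C, D} across the fragments never reaches {B, G}.
F → B, G is preserved.
A, F → B is preserved.
G → D is preserved.
A, E → B is preserved.

C, D → B, G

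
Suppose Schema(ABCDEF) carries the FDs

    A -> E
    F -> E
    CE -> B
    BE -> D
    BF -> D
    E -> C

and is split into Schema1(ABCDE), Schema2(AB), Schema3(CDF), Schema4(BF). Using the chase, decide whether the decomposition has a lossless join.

Chase test. Columns are ABCDEF; row i has aⱼ where attribute j ∈ Schemai, else bᵢⱼ.
Initial tableau (one row per fragment):
  row 1: a1 a2 a3 a4 a5 b16
  row 2: a1 a2 b23 b24 b25 b26
  row 3: b31 b32 a3 a4 b35 a6
  row 4: b41 a2 b43 b44 b45 a6
Rows 1 and 2 agree on A; apply A→E and equate their E entries.
Rows 3 and 4 agree on F; apply F→E and equate their E entries.
Rows 1 and 2 agree on BE; apply BE→D and equate their D entries.
Rows 1 and 2 agree on E; apply E→C and equate their C entries.
Rows 3 and 4 agree on E; apply E→C and equate their C entries.
Rows 3 and 4 agree on CE; apply CE→B and equate their B entries.
Rows 3 and 4 agree on BE; apply BE→D and equate their D entries.
No row becomes fully distinguished — the join is lossy.

No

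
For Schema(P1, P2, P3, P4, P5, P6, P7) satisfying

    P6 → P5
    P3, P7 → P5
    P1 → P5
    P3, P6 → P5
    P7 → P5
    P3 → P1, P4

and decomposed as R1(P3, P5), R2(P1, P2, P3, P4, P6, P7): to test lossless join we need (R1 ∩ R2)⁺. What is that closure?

R1 ∩ R2 = {P3}.
P3 → P1, P4 applies, adding P1, P4
P1 → P5 applies, adding P5
Closure: {P1, P3, P4, P5}.

P1, P3, P4, P5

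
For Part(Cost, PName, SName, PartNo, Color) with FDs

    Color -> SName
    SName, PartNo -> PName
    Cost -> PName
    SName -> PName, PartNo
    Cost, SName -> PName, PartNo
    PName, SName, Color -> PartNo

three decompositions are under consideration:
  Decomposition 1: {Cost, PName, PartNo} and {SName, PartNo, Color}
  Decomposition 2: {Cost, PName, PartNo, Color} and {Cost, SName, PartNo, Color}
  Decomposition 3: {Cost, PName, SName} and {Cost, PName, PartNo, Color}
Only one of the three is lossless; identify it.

Decomposition 1: common = {PartNo}, closure = {PartNo} → lossy.
Decomposition 2: common = {Cost, PartNo, Color}, closure = {Cost, PName, SName, PartNo, Color} → lossless.
Decomposition 3: common = {Cost, PName}, closure = {Cost, PName} → lossy.

Decomposition 2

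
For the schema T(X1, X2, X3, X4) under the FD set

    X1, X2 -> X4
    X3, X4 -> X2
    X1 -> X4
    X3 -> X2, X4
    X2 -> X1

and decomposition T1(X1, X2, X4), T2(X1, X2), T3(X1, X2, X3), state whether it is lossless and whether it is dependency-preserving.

Lossless test (chase): Rows 1 and 2 agree on X1, X2; apply X1, X2→X4 and equate their X4 entries. Rows 1 and 3 agree on X1, X2; apply X1, X2→X4 and equate their X4 entries. Row 3 is now all distinguished symbols — the join is lossless.
Dependency preservation: X3, X4 → X2; X3 → X2, X4 are not contained in any single fragment, but the restricted closure of each left-hand side across the fragments still reaches the right-hand side; the remaining FDs each lie inside some fragment. All dependencies are preserved.

lossless and dependency-preserving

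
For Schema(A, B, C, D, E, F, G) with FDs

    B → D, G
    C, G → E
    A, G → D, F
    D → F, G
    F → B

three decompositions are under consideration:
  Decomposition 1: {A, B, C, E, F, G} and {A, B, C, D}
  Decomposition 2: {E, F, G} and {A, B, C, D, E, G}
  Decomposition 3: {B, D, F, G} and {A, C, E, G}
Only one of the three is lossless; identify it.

Decomposition 1: common = {A, B, C}, closure = {A, B, C, D, E, F, G} → lossless.
Decomposition 2: common = {E, G}, closure = {E, G} → lossy.
Decomposition 3: common = {G}, closure = {G} → lossy.

Decomposition 1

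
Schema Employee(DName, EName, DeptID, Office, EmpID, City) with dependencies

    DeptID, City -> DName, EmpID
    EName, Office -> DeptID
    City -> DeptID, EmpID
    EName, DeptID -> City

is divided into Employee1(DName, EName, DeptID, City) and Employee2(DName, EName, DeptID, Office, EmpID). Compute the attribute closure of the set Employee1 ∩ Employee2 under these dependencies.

Employee1 ∩ Employee2 = {DName, EName, DeptID}.
EName, DeptID → City applies, adding City
DeptID, City → DName, EmpID applies, adding EmpID
Closure: {DName, EName, DeptID, EmpID, City}.

DName, EName, DeptID, EmpID, City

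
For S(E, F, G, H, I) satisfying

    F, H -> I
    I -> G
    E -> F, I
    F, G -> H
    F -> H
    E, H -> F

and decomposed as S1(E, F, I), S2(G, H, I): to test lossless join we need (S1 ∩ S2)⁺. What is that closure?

S1 ∩ S2 = {I}.
I → G applies, adding G
Closure: {G, I}.

G, I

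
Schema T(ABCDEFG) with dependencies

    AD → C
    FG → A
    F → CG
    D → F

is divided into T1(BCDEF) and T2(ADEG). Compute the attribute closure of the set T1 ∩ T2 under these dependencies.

ACDEFG

T1 ∩ T2 = {DE}.
D → F applies, adding F
F → CG applies, adding CG
FG → A applies, adding A
Closure: {ACDEFG}.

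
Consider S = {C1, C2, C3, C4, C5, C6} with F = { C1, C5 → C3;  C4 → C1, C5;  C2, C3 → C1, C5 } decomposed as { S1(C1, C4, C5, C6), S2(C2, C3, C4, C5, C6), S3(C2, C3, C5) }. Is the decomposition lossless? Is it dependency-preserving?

lossless but not dependency-preserving

Lossless test (chase): Rows 1 and 2 agree on C4; apply C4→C1, C5 and equate their C1, C5 entries. Rows 2 and 3 agree on C2, C3; apply C2, C3→C1, C5 and equate their C1, C5 entries. Rows 1 and 2 agree on C1, C5; apply C1, C5→C3 and equate their C3 entries. Row 2 is now all distinguished symbols — the join is lossless.
Dependency preservation: the restricted closure of {C1, C5} across the fragments never reaches {C3}, so C1, C5 → C3 cannot be enforced without a join — not preserved.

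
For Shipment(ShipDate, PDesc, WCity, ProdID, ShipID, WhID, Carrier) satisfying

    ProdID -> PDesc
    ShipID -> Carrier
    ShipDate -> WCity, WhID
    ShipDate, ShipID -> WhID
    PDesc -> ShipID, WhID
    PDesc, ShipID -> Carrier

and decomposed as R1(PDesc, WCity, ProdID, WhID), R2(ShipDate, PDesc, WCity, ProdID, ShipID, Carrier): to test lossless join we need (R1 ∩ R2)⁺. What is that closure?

PDesc, WCity, ProdID, ShipID, WhID, Carrier

R1 ∩ R2 = {PDesc, WCity, ProdID}.
PDesc → ShipID, WhID applies, adding ShipID, WhID
PDesc, ShipID → Carrier applies, adding Carrier
Closure: {PDesc, WCity, ProdID, ShipID, WhID, Carrier}.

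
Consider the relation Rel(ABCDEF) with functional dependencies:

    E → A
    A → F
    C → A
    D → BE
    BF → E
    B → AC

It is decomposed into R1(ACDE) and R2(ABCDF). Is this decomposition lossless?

Common attributes: R1 ∩ R2 = {ACD}.
Closure of {ACD}: A → F applies, adding F; D → BE applies, adding BE. So (ACD)⁺ = {ABCDEF}.
This closure contains every attribute of R1, so R1 ∩ R2 → R1. The join is lossless.

Yes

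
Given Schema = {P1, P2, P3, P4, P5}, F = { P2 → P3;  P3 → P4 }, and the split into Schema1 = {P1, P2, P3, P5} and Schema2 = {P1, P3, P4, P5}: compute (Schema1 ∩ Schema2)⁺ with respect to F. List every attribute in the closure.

P1, P3, P4, P5

Schema1 ∩ Schema2 = {P1, P3, P5}.
P3 → P4 applies, adding P4
Closure: {P1, P3, P4, P5}.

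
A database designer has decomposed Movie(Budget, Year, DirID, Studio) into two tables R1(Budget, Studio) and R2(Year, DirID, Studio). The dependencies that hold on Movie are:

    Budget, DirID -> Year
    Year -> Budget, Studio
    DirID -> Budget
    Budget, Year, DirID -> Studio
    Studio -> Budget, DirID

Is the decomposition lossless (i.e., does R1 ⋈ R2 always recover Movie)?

Common attributes: R1 ∩ R2 = {Studio}.
Closure of {Studio}: Studio → Budget, DirID applies, adding Budget, DirID; Budget, DirID → Year applies, adding Year. So (Studio)⁺ = {Budget, Year, DirID, Studio}.
This closure contains every attribute of R1, so R1 ∩ R2 → R1. The join is lossless.

Yes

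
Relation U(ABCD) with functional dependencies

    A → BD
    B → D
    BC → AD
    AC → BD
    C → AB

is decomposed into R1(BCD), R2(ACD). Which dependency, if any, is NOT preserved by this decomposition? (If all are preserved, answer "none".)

Check A → BD: no single fragment contains all of {ABD}, and the restricted closure of {A} across the fragments never reaches {BD}.
B → D is preserved.
BC → AD is preserved.
AC → BD is preserved.
C → AB is preserved.

A → BD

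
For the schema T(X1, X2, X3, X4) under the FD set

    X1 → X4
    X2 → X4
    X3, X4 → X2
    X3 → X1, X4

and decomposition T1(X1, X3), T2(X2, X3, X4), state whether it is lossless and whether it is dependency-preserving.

lossless but not dependency-preserving

Lossless test: (X3)⁺ = {X1, X2, X3, X4}, which contains all of one fragment — lossless.
Dependency preservation: the restricted closure of {X1} across the fragments never reaches {X4}, so X1 → X4 cannot be enforced without a join — not preserved.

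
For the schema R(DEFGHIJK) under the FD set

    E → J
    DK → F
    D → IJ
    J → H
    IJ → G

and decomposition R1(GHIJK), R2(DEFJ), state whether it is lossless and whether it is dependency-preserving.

Lossless test: (J)⁺ = {HJ}, which is a superkey of neither fragment — lossy.
Dependency preservation: the restricted closure of {DK} across the fragments never reaches {F}, so DK → F cannot be enforced without a join — not preserved.

lossy and not dependency-preserving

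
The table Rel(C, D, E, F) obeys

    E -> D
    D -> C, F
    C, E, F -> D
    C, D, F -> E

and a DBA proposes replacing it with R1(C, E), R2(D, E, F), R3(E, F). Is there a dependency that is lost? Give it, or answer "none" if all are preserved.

none

E → D lies within R2.
D → C, F: restricted closure across fragments reaches C, F.
C, E, F → D: restricted closure across fragments reaches D.
C, D, F → E: restricted closure across fragments reaches E.
Every dependency is enforceable on the fragments, so the decomposition is dependency-preserving.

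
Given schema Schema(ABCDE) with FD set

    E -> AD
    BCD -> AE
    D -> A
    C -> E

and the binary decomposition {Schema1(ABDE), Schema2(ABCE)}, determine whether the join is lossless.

Common attributes: Schema1 ∩ Schema2 = {ABE}.
Closure of {ABE}: E → AD applies, adding D. So (ABE)⁺ = {ABDE}.
This closure contains every attribute of Schema1, so Schema1 ∩ Schema2 → Schema1. The join is lossless.

Yes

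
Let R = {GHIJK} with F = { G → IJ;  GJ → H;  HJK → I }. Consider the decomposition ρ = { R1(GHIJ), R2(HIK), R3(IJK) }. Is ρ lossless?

Chase test. Columns are GHIJK; row i has aⱼ where attribute j ∈ Ri, else bᵢⱼ.
Initial tableau (one row per fragment):
  row 1: a1 a2 a3 a4 b15
  row 2: b21 a2 a3 b24 a5
  row 3: b31 b32 a3 a4 a5
No row becomes fully distinguished — the join is lossy.

No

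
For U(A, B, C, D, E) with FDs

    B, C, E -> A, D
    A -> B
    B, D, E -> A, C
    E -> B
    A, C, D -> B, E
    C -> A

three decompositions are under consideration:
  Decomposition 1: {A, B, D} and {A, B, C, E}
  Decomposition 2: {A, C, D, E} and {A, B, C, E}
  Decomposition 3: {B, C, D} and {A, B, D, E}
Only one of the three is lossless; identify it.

Decomposition 1: common = {A, B}, closure = {A, B} → lossy.
Decomposition 2: common = {A, C, E}, closure = {A, B, C, D, E} → lossless.
Decomposition 3: common = {B, D}, closure = {B, D} → lossy.

Decomposition 2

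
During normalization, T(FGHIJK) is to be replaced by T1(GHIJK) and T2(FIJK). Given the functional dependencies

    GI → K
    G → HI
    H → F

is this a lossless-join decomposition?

Common attributes: T1 ∩ T2 = {IJK}.
No dependency enlarges {IJK}, so (IJK)⁺ = {IJK}.
The closure contains neither all of T1 = {GHIJK} nor all of T2 = {FIJK}, so the common attributes are not a superkey of either fragment. The join is lossy.

No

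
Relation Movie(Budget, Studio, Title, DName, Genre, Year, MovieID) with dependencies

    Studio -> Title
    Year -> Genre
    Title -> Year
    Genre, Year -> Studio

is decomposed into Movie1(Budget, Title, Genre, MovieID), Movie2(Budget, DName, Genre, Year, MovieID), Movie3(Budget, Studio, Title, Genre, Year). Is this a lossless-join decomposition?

Yes

Chase test. Columns are Budget, Studio, Title, DName, Genre, Year, MovieID; row i has aⱼ where attribute j ∈ Moviei, else bᵢⱼ.
Initial tableau (one row per fragment):
  row 1: a1 b12 a3 b14 a5 b16 a7
  row 2: a1 b22 b23 a4 a5 a6 a7
  row 3: a1 a2 a3 b34 a5 a6 b37
Rows 1 and 3 agree on Title; apply Title→Year and equate their Year entries.
Rows 1 and 2 agree on Genre, Year; apply Genre, Year→Studio and equate their Studio entries.
Rows 1 and 3 agree on Genre, Year; apply Genre, Year→Studio and equate their Studio entries.
Rows 1 and 2 agree on Studio; apply Studio→Title and equate their Title entries.
Row 2 is now all distinguished symbols — the join is lossless.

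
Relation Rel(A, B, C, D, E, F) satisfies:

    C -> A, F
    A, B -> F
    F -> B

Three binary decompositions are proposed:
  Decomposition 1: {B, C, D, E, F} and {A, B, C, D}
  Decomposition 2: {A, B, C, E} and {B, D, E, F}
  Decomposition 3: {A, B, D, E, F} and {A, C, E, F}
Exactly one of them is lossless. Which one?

Decomposition 1

Decomposition 1: common = {B, C, D}, closure = {A, B, C, D, F} → lossless.
Decomposition 2: common = {B, E}, closure = {B, E} → lossy.
Decomposition 3: common = {A, E, F}, closure = {A, B, E, F} → lossy.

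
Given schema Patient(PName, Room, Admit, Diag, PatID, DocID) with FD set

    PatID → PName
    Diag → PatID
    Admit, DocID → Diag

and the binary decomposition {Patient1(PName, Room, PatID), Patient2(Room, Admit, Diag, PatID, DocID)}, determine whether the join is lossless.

Yes

Common attributes: Patient1 ∩ Patient2 = {Room, PatID}.
Closure of {Room, PatID}: PatID → PName applies, adding PName. So (Room, PatID)⁺ = {PName, Room, PatID}.
This closure contains every attribute of Patient1, so Patient1 ∩ Patient2 → Patient1. The join is lossless.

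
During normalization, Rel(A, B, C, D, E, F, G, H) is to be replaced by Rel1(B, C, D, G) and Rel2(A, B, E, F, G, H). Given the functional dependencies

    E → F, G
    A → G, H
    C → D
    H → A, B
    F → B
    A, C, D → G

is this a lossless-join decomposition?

Common attributes: Rel1 ∩ Rel2 = {B, G}.
No dependency enlarges {B, G}, so (B, G)⁺ = {B, G}.
The closure contains neither all of Rel1 = {B, C, D, G} nor all of Rel2 = {A, B, E, F, G, H}, so the common attributes are not a superkey of either fragment. The join is lossy.

No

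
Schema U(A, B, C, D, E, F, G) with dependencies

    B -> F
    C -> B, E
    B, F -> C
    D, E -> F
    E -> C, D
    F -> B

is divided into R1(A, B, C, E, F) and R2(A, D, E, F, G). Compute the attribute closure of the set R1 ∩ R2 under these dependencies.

A, B, C, D, E, F

R1 ∩ R2 = {A, E, F}.
E → C, D applies, adding C, D
F → B applies, adding B
Closure: {A, B, C, D, E, F}.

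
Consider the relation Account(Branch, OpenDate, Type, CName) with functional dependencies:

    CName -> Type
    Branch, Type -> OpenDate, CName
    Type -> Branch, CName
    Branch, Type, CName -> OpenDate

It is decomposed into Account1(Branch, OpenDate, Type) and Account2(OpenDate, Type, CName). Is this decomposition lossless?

Common attributes: Account1 ∩ Account2 = {OpenDate, Type}.
Closure of {OpenDate, Type}: Type → Branch, CName applies, adding Branch, CName. So (OpenDate, Type)⁺ = {Branch, OpenDate, Type, CName}.
This closure contains every attribute of Account1, so Account1 ∩ Account2 → Account1. The join is lossless.

Yes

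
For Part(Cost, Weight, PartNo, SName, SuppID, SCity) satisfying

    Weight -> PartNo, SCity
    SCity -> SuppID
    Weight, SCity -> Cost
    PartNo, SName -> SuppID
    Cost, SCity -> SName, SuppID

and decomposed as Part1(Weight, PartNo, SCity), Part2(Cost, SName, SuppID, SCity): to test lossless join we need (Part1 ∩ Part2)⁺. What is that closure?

SuppID, SCity

Part1 ∩ Part2 = {SCity}.
SCity → SuppID applies, adding SuppID
Closure: {SuppID, SCity}.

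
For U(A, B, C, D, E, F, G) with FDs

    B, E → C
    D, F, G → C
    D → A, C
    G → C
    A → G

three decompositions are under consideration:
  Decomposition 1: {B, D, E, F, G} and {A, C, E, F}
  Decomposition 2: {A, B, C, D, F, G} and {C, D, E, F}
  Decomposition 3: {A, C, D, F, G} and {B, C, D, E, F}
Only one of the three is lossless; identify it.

Decomposition 3

Decomposition 1: common = {E, F}, closure = {E, F} → lossy.
Decomposition 2: common = {C, D, F}, closure = {A, C, D, F, G} → lossy.
Decomposition 3: common = {C, D, F}, closure = {A, C, D, F, G} → lossless.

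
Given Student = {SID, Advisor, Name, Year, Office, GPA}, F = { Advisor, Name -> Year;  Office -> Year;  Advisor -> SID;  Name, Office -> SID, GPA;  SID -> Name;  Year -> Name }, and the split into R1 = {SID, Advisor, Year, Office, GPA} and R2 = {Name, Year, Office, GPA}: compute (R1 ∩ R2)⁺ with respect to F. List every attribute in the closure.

R1 ∩ R2 = {Year, Office, GPA}.
Year → Name applies, adding Name
Name, Office → SID, GPA applies, adding SID
Closure: {SID, Name, Year, Office, GPA}.

SID, Name, Year, Office, GPA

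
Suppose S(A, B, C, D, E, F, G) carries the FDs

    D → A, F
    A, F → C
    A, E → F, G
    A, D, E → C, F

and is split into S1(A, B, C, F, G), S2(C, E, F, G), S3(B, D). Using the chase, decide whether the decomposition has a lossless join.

No

Chase test. Columns are A, B, C, D, E, F, G; row i has aⱼ where attribute j ∈ Si, else bᵢⱼ.
Initial tableau (one row per fragment):
  row 1: a1 a2 a3 b14 b15 a6 a7
  row 2: b21 b22 a3 b24 a5 a6 a7
  row 3: b31 a2 b33 a4 b35 b36 b37
No row becomes fully distinguished — the join is lossy.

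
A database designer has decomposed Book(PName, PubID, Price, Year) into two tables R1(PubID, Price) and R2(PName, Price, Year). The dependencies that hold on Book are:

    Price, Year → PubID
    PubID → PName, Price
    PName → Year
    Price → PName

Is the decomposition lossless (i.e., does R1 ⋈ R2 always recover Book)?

Yes

Common attributes: R1 ∩ R2 = {Price}.
Closure of {Price}: Price → PName applies, adding PName; PName → Year applies, adding Year; Price, Year → PubID applies, adding PubID. So (Price)⁺ = {PName, PubID, Price, Year}.
This closure contains every attribute of R1, so R1 ∩ R2 → R1. The join is lossless.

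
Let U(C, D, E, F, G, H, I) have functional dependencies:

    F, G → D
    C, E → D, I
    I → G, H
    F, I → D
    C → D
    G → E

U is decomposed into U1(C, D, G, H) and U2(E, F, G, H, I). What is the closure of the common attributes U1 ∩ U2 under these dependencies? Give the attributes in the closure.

E, G, H

U1 ∩ U2 = {G, H}.
G → E applies, adding E
Closure: {E, G, H}.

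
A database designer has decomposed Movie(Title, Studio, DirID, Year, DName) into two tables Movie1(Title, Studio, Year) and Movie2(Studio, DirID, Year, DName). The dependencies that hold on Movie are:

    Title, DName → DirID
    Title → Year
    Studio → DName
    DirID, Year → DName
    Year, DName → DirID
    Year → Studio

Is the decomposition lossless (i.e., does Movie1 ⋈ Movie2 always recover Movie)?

Common attributes: Movie1 ∩ Movie2 = {Studio, Year}.
Closure of {Studio, Year}: Studio → DName applies, adding DName; Year, DName → DirID applies, adding DirID. So (Studio, Year)⁺ = {Studio, DirID, Year, DName}.
This closure contains every attribute of Movie2, so Movie1 ∩ Movie2 → Movie2. The join is lossless.

Yes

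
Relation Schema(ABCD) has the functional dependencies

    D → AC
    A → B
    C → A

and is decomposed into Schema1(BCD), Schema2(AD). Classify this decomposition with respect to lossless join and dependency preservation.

lossless but not dependency-preserving

Lossless test: (D)⁺ = {ABCD}, which contains all of one fragment — lossless.
Dependency preservation: the restricted closure of {A} across the fragments never reaches {B}, so A → B cannot be enforced without a join — not preserved.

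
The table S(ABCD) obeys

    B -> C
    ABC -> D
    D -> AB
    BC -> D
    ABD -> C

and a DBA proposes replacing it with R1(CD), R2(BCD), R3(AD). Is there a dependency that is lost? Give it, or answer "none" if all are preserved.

B → C lies within R2.
ABC → D: restricted closure across fragments reaches D.
D → AB: restricted closure across fragments reaches AB.
BC → D lies within R2.
ABD → C: restricted closure across fragments reaches C.
Every dependency is enforceable on the fragments, so the decomposition is dependency-preserving.

none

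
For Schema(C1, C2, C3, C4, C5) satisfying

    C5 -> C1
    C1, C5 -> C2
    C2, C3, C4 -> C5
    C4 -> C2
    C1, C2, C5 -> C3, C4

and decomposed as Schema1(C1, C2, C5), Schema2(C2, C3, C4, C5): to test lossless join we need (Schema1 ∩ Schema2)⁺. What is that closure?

Schema1 ∩ Schema2 = {C2, C5}.
C5 → C1 applies, adding C1
C1, C2, C5 → C3, C4 applies, adding C3, C4
Closure: {C1, C2, C3, C4, C5}.

C1, C2, C3, C4, C5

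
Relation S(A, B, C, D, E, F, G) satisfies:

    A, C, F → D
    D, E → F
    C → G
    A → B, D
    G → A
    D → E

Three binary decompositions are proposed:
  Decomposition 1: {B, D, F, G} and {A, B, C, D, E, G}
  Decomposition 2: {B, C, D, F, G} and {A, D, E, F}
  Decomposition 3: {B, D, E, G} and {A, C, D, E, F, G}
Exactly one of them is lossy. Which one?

Decomposition 1: common = {B, D, G}, closure = {A, B, D, E, F, G} → lossless.
Decomposition 2: common = {D, F}, closure = {D, E, F} → lossy.
Decomposition 3: common = {D, E, G}, closure = {A, B, D, E, F, G} → lossless.

Decomposition 2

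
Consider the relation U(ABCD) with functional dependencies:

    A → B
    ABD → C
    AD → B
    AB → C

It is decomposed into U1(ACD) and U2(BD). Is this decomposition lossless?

No

Common attributes: U1 ∩ U2 = {D}.
No dependency enlarges {D}, so (D)⁺ = {D}.
The closure contains neither all of U1 = {ACD} nor all of U2 = {BD}, so the common attributes are not a superkey of either fragment. The join is lossy.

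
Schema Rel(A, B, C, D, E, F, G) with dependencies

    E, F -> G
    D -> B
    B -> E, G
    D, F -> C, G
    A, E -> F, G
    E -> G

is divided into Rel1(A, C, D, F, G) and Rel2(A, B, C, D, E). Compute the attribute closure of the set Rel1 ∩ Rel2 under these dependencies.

Rel1 ∩ Rel2 = {A, C, D}.
D → B applies, adding B
B → E, G applies, adding E, G
A, E → F, G applies, adding F
Closure: {A, B, C, D, E, F, G}.

A, B, C, D, E, F, G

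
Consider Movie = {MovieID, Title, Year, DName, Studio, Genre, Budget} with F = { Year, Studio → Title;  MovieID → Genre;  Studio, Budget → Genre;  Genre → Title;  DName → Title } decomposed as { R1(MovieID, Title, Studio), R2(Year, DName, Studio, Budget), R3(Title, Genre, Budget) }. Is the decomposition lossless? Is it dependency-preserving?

lossy and not dependency-preserving

Lossless test (chase): applying each FD to every pair of rows produces no changes in the tableau, so no row becomes fully distinguished — the join is lossy.
Dependency preservation: the restricted closure of {Year, Studio} across the fragments never reaches {Title}, so Year, Studio → Title cannot be enforced without a join — not preserved.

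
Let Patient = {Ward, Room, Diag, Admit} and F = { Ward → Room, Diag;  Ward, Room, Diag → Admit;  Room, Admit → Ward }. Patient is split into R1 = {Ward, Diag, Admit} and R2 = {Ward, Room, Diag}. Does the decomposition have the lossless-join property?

Yes

Common attributes: R1 ∩ R2 = {Ward, Diag}.
Closure of {Ward, Diag}: Ward → Room, Diag applies, adding Room; Ward, Room, Diag → Admit applies, adding Admit. So (Ward, Diag)⁺ = {Ward, Room, Diag, Admit}.
This closure contains every attribute of R1, so R1 ∩ R2 → R1. The join is lossless.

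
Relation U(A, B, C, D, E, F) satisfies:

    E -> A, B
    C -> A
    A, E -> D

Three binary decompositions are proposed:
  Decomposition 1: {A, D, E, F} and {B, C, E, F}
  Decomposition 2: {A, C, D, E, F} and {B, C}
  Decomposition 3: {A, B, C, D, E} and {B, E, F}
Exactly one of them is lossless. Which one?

Decomposition 1

Decomposition 1: common = {E, F}, closure = {A, B, D, E, F} → lossless.
Decomposition 2: common = {C}, closure = {A, C} → lossy.
Decomposition 3: common = {B, E}, closure = {A, B, D, E} → lossy.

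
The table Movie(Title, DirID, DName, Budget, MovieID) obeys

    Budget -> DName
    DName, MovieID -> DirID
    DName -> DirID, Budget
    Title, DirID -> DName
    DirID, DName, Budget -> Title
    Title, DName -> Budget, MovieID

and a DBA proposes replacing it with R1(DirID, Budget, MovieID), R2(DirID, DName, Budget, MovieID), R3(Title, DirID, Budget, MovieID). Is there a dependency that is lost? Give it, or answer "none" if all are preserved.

Budget → DName lies within R2.
DName, MovieID → DirID lies within R2.
DName → DirID, Budget lies within R2.
Title, DirID → DName: restricted closure across fragments reaches DName.
DirID, DName, Budget → Title: restricted closure across fragments reaches Title.
Title, DName → Budget, MovieID: restricted closure across fragments reaches Budget, MovieID.
Every dependency is enforceable on the fragments, so the decomposition is dependency-preserving.

none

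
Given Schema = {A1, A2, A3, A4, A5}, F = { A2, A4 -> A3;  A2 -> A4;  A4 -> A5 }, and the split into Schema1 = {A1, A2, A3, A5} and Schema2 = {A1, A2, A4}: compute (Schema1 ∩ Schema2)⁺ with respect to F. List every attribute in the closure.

Schema1 ∩ Schema2 = {A1, A2}.
A2 → A4 applies, adding A4
A4 → A5 applies, adding A5
A2, A4 → A3 applies, adding A3
Closure: {A1, A2, A3, A4, A5}.

A1, A2, A3, A4, A5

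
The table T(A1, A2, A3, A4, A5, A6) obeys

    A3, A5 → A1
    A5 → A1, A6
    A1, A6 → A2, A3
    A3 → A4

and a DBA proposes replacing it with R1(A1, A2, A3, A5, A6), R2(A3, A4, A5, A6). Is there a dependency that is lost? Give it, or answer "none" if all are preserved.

A3, A5 → A1 lies within R1.
A5 → A1, A6 lies within R1.
A1, A6 → A2, A3 lies within R1.
A3 → A4 lies within R2.
Every dependency is enforceable on the fragments, so the decomposition is dependency-preserving.

none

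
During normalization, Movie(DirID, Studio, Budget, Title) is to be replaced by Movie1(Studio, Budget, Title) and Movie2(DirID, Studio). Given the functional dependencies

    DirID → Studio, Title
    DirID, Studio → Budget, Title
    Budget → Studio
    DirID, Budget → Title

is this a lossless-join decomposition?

Common attributes: Movie1 ∩ Movie2 = {Studio}.
No dependency enlarges {Studio}, so (Studio)⁺ = {Studio}.
The closure contains neither all of Movie1 = {Studio, Budget, Title} nor all of Movie2 = {DirID, Studio}, so the common attributes are not a superkey of either fragment. The join is lossy.

No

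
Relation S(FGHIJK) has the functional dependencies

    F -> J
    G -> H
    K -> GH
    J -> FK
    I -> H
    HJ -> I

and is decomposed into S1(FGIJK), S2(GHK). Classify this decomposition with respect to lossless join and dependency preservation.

Lossless test: (GK)⁺ = {GHK}, which contains all of one fragment — lossless.
Dependency preservation: the restricted closure of {I} across the fragments never reaches {H}, so I → H cannot be enforced without a join — not preserved.

lossless but not dependency-preserving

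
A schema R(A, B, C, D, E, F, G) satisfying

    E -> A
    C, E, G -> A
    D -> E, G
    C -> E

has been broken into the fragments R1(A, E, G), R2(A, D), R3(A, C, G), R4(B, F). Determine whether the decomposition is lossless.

No

Chase test. Columns are A, B, C, D, E, F, G; row i has aⱼ where attribute j ∈ Ri, else bᵢⱼ.
Initial tableau (one row per fragment):
  row 1: a1 b12 b13 b14 a5 b16 a7
  row 2: a1 b22 b23 a4 b25 b26 b27
  row 3: a1 b32 a3 b34 b35 b36 a7
  row 4: b41 a2 b43 b44 b45 a6 b47
No row becomes fully distinguished — the join is lossy.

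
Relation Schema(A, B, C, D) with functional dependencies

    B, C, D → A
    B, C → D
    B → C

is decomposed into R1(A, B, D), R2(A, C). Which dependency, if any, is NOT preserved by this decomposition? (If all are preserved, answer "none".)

B → C

Check B → C: no single fragment contains all of {B, C}, and the restricted closure of {B} across the fragments never reaches {C}.
B, C, D → A is preserved.
B, C → D is preserved.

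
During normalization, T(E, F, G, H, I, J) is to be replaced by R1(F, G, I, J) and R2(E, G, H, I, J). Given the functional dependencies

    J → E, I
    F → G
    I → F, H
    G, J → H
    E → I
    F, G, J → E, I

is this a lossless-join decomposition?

Common attributes: R1 ∩ R2 = {G, I, J}.
Closure of {G, I, J}: J → E, I applies, adding E; I → F, H applies, adding F, H. So (G, I, J)⁺ = {E, F, G, H, I, J}.
This closure contains every attribute of R1, so R1 ∩ R2 → R1. The join is lossless.

Yes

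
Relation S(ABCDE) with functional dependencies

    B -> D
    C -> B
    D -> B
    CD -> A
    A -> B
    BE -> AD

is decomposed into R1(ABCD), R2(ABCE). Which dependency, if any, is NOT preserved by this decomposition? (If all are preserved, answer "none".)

B → D lies within R1.
C → B lies within R1.
D → B lies within R1.
CD → A lies within R1.
A → B lies within R1.
BE → AD: restricted closure across fragments reaches AD.
Every dependency is enforceable on the fragments, so the decomposition is dependency-preserving.

none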